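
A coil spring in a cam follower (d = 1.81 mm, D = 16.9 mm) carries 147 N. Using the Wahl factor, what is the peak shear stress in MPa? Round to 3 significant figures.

Spring index C = D/d = 16.9/1.81 = 9.3370
K_W = (4C−1)/(4C−4) + 0.615/C = 36.348/33.348 + 0.0659 = 1.1558
τ₀ = 8FD/(πd³) = 8·147·16.9/(π·1.81³) = 19874.4/18.629 = 1066.9 MPa
τ_max = K·τ₀ = 1.1558 × 1066.9 = 1233.1 MPa

1230 MPa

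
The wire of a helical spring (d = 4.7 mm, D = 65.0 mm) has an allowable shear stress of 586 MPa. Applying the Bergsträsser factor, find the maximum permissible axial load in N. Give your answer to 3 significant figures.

336 N

C = D/d = 65.0/4.7 = 13.8298
K_B = (4C+2)/(4C−3) = 57.319/52.319 = 1.0956
τ_max = K·8FD/(πd³) → F_max = τ_allow·πd³/(8DK)
F_max = 586·π·4.7³/(8·65.0·1.0956) = 1.9114e+05/569.69 = 335.5 N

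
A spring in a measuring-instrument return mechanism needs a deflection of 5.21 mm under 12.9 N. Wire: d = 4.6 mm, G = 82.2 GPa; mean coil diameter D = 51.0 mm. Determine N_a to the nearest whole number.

Required rate k = F/δ = 12.9/5.21 = 2.476 N/mm
N_a = Gd⁴/(8D³k) = (82.2×10³ × 4.6⁴)/(8 × 51.0³ × 2.476)
    = 3.68047e+07 / 2.62756e+06 = 14.01 → 14 coils

14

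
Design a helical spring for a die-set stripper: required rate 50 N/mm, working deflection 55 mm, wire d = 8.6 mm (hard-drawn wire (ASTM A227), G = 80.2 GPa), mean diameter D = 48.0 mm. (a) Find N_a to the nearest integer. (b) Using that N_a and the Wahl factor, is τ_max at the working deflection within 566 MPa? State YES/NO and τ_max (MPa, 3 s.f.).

(a) 10 coils; (b) NO, τ_max = 668 MPa

N_a = Gd⁴/(8D³k) = (80.2×10³)(8.6⁴)/(8·48.0³·50) = 9.917 → N_a = 10
Actual rate k = Gd⁴/(8D³·10) = 49.585 N/mm
Working load F = kδ = 49.585·55 = 2727.2 N
C = 48.0/8.6 = 5.5814; K_W = (4C−1)/(4C−4)+0.615/C = 1.2739
τ_max = K_W·8FD/(πd³) = 1.2739·524.09 = 667.63 MPa
τ_max > 566 MPa → exceeds allowable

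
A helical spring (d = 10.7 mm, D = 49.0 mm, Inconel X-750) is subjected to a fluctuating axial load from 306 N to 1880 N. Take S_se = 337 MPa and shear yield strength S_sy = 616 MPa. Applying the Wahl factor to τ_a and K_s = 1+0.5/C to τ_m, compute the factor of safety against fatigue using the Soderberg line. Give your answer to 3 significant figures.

C = D/d = 49.0/10.7 = 4.5794; K_W = (4C−1)/(4C−4)+0.615/C = 1.3438; K_s = 1+0.5/C = 1.1092
F_a = (F_max−F_min)/2 = 787 N; F_m = (F_max+F_min)/2 = 1093 N
τ_a = K_W·8F_aD/(πd³) = 1.3438 × 80.16 = 107.72 MPa
τ_m = K_s·8F_mD/(πd³) = 1.1092 × 111.33 = 123.48 MPa
Soderberg: 1/n_f = τ_a/S_se + τ_m/S_sy = 107.72/337 + 123.48/616 = 0.31965 + 0.20046 = 0.52011
n_f = 1/0.52011 = 1.923

1.92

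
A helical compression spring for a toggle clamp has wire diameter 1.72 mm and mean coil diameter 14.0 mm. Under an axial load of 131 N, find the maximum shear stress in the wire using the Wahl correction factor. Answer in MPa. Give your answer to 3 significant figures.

Spring index C = D/d = 14.0/1.72 = 8.1395
K_W = (4C−1)/(4C−4) + 0.615/C = 31.558/28.558 + 0.0756 = 1.1806
τ₀ = 8FD/(πd³) = 8·131·14.0/(π·1.72³) = 14672/15.986 = 917.81 MPa
τ_max = K·τ₀ = 1.1806 × 917.81 = 1083.6 MPa

1080 MPa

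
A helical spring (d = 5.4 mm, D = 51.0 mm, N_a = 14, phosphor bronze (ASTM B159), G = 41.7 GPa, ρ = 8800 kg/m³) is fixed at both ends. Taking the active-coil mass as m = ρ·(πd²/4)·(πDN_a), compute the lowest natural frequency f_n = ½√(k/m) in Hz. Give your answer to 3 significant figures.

k = Gd⁴/(8D³N_a) = (41.7×10³)(5.4⁴)/(8·51.0³·14) = 2.3866 N/mm = 2386.6 N/m
Wire length L = πDN_a = π·51.0·14 = 2243.1 mm
m = ρ·(πd²/4)·L = 8800 × 22.902×10⁻⁶ m² × 2.2431 m = 0.45207 kg
f_n = ½√(k/m) = 0.5·√(2386.6/0.45207) = 0.5·√(5279.3) = 36.329 Hz

36.3 Hz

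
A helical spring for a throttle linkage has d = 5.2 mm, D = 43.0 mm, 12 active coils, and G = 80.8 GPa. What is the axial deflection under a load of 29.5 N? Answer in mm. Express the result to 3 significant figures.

k = Gd⁴/(8D³N_a) = (80.8×10³)(5.2⁴)/(8·43.0³·12) = 7.7401 N/mm
δ = F/k = 29.5 / 7.7401 = 3.8113 mm

3.81 mm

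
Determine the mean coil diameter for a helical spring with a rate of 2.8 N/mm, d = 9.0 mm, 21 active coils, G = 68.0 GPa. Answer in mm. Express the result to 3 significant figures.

98.3 mm

D = (Gd⁴/(8N_a·k))^(1/3) = (68.0×10³·9.0⁴/(8·21·2.8))^(1/3)
  = (948444)^(1/3) = 98.2511 mm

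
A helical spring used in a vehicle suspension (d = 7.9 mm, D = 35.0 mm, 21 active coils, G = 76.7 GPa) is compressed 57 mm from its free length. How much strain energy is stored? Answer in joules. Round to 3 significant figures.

67.4 J

k = Gd⁴/(8D³N_a) = (76.7×10³)(7.9⁴)/(8·35.0³·21) = 41.475 N/mm
U = ½kδ² = 0.5 × 41.475 × 57² = 67377 N·mm = 67.377 J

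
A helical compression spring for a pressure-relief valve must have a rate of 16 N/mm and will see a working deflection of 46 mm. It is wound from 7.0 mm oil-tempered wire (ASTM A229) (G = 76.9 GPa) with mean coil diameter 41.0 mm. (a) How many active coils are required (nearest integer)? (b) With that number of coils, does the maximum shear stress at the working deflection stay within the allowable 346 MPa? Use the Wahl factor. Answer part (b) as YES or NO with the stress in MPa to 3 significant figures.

N_a = Gd⁴/(8D³k) = (76.9×10³)(7.0⁴)/(8·41.0³·16) = 20.93 → N_a = 21
Actual rate k = Gd⁴/(8D³·21) = 15.946 N/mm
Working load F = kδ = 15.946·46 = 733.53 N
C = 41.0/7.0 = 5.8571; K_W = (4C−1)/(4C−4)+0.615/C = 1.2594
τ_max = K_W·8FD/(πd³) = 1.2594·223.28 = 281.2 MPa
τ_max ≤ 346 MPa → acceptable

(a) 21 coils; (b) YES, τ_max = 281 MPa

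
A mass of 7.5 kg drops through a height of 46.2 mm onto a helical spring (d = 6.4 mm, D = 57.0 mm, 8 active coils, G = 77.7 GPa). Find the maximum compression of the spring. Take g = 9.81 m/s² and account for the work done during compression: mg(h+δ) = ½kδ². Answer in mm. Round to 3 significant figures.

k = Gd⁴/(8D³N_a) = (77.7×10³)(6.4⁴)/(8·57.0³·8) = 10.999 N/mm
W = mg = 7.5 × 9.81 = 73.575 N
½kδ² − Wδ − Wh = 0 → δ = (W + √(W² + 2kWh))/k
δ = (73.575 + √(5413.3 + 74771.9))/10.999 = (73.575 + 283.17)/10.999 = 32.436 mm

32.4 mm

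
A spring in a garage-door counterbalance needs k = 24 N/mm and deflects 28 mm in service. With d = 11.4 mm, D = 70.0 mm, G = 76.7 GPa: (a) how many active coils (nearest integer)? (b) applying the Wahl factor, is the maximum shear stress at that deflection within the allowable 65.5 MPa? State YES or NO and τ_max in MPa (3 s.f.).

(a) 20 coils; (b) NO, τ_max = 99.1 MPa

N_a = Gd⁴/(8D³k) = (76.7×10³)(11.4⁴)/(8·70.0³·24) = 19.67 → N_a = 20
Actual rate k = Gd⁴/(8D³·20) = 23.605 N/mm
Working load F = kδ = 23.605·28 = 660.93 N
C = 70.0/11.4 = 6.1404; K_W = (4C−1)/(4C−4)+0.615/C = 1.2461
τ_max = K_W·8FD/(πd³) = 1.2461·79.521 = 99.088 MPa
τ_max > 65.5 MPa → exceeds allowable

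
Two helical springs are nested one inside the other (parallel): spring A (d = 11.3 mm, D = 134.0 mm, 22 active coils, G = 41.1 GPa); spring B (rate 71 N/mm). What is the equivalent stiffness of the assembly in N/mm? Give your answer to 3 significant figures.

k_A = Gd⁴/(8D³N_a) = (41.1×10³)(11.3⁴)/(8·134.0³·22) = 1.5824 N/mm
Parallel: k_eq = 1.5824 + 71 = 72.582 N/mm

72.6 N/mm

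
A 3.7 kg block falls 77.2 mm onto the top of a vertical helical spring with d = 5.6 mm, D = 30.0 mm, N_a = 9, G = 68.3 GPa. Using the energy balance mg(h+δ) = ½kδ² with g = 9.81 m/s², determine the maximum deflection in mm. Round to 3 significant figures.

13.8 mm

k = Gd⁴/(8D³N_a) = (68.3×10³)(5.6⁴)/(8·30.0³·9) = 34.552 N/mm
W = mg = 3.7 × 9.81 = 36.297 N
½kδ² − Wδ − Wh = 0 → δ = (W + √(W² + 2kWh))/k
δ = (36.297 + √(1317.5 + 193640))/34.552 = (36.297 + 441.54)/34.552 = 13.829 mm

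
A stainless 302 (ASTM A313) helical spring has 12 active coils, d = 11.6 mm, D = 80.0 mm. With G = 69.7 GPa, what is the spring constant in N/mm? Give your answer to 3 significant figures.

k = Gd⁴/(8D³N_a) = (69.7×10³ × 11.6⁴) / (8 × 80.0³ × 12)
  = 1.26202e+09 / 4.9152e+07 = 25.676 N/mm

25.7 N/mm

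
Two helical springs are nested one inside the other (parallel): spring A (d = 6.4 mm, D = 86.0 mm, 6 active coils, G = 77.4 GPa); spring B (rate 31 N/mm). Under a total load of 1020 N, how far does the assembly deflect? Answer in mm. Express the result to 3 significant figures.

28.9 mm

k_A = Gd⁴/(8D³N_a) = (77.4×10³)(6.4⁴)/(8·86.0³·6) = 4.2533 N/mm
Parallel: k_eq = 4.2533 + 31 = 35.253 N/mm
δ = F/k_eq = 1020/35.253 = 28.933 mm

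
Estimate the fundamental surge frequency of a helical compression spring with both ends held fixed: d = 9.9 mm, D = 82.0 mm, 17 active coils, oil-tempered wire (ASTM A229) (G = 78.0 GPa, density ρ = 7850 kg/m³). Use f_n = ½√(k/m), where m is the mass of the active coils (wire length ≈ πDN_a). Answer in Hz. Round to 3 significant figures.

30.7 Hz

k = Gd⁴/(8D³N_a) = (78.0×10³)(9.9⁴)/(8·82.0³·17) = 9.9921 N/mm = 9992.1 N/m
Wire length L = πDN_a = π·82.0·17 = 4379.4 mm
m = ρ·(πd²/4)·L = 7850 × 76.977×10⁻⁶ m² × 4.3794 m = 2.6463 kg
f_n = ½√(k/m) = 0.5·√(9992.1/2.6463) = 0.5·√(3775.8) = 30.724 Hz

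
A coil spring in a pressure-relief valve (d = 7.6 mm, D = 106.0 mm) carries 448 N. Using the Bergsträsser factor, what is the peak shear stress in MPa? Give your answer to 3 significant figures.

302 MPa

Spring index C = D/d = 106.0/7.6 = 13.9474
K_B = (4C+2)/(4C−3) = 57.789/52.789 = 1.0947
τ₀ = 8FD/(πd³) = 8·448·106.0/(π·7.6³) = 379904/1379.1 = 275.48 MPa
τ_max = K·τ₀ = 1.0947 × 275.48 = 301.57 MPa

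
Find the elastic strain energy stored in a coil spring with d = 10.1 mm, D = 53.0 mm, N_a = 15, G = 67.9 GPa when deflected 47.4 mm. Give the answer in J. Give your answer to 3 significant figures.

44.4 J

k = Gd⁴/(8D³N_a) = (67.9×10³)(10.1⁴)/(8·53.0³·15) = 39.55 N/mm
U = ½kδ² = 0.5 × 39.55 × 47.4² = 44430 N·mm = 44.43 J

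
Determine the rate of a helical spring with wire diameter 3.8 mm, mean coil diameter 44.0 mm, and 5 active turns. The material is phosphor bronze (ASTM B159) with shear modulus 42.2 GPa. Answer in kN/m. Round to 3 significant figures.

2.58 kN/m

k = Gd⁴/(8D³N_a) = (42.2×10³ × 3.8⁴) / (8 × 44.0³ × 5)
  = 8.79927e+06 / 3.40736e+06 = 2.5824 N/mm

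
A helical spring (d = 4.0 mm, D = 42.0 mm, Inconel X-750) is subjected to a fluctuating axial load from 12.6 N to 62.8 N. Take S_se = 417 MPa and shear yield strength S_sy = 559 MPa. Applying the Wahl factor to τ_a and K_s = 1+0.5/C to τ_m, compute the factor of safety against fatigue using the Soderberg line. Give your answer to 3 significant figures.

4.30

C = D/d = 42.0/4.0 = 10.5000; K_W = (4C−1)/(4C−4)+0.615/C = 1.1375; K_s = 1+0.5/C = 1.0476
F_a = (F_max−F_min)/2 = 25.1 N; F_m = (F_max+F_min)/2 = 37.7 N
τ_a = K_W·8F_aD/(πd³) = 1.1375 × 41.945 = 47.714 MPa
τ_m = K_s·8F_mD/(πd³) = 1.0476 × 63.001 = 66.002 MPa
Soderberg: 1/n_f = τ_a/S_se + τ_m/S_sy = 47.714/417 + 66.002/559 = 0.11442 + 0.11807 = 0.23249
n_f = 1/0.23249 = 4.301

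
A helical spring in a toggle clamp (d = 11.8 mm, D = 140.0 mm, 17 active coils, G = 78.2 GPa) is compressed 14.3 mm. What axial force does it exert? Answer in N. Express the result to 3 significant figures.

k = Gd⁴/(8D³N_a) = (78.2×10³)(11.8⁴)/(8·140.0³·17) = 4.0627 N/mm
F = k·δ = 4.0627 × 14.3 = 58.096 N

58.1 N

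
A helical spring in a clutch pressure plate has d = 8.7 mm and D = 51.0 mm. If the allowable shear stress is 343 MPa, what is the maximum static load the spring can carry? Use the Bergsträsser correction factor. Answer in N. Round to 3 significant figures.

C = D/d = 51.0/8.7 = 5.8621
K_B = (4C+2)/(4C−3) = 25.448/20.448 = 1.2445
τ_max = K·8FD/(πd³) → F_max = τ_allow·πd³/(8DK)
F_max = 343·π·8.7³/(8·51.0·1.2445) = 7.0958e+05/507.76 = 1397.5 N

1400 N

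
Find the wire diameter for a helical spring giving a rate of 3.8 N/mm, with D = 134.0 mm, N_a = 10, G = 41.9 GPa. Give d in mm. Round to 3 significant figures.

d = (8D³N_a·k / G)^(1/4) = (8·134.0³·10·3.8 / (41.9×10³))^0.25
  = (17457)^0.25 = 11.4946 mm

11.5 mm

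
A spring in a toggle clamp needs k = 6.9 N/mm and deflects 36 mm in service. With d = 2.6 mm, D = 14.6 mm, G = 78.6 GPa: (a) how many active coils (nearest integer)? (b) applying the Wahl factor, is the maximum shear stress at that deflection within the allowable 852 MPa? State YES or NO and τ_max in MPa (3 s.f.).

(a) 21 coils; (b) YES, τ_max = 665 MPa

N_a = Gd⁴/(8D³k) = (78.6×10³)(2.6⁴)/(8·14.6³·6.9) = 20.91 → N_a = 21
Actual rate k = Gd⁴/(8D³·21) = 6.8699 N/mm
Working load F = kδ = 6.8699·36 = 247.32 N
C = 14.6/2.6 = 5.6154; K_W = (4C−1)/(4C−4)+0.615/C = 1.2720
τ_max = K_W·8FD/(πd³) = 1.2720·523.15 = 665.45 MPa
τ_max ≤ 852 MPa → acceptable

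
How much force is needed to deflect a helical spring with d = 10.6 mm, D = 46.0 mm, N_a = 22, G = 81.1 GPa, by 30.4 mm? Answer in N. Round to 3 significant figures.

1820 N

k = Gd⁴/(8D³N_a) = (81.1×10³)(10.6⁴)/(8·46.0³·22) = 59.767 N/mm
F = k·δ = 59.767 × 30.4 = 1816.9 N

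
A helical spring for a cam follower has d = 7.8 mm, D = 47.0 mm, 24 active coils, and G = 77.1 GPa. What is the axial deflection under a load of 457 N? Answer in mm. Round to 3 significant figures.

k = Gd⁴/(8D³N_a) = (77.1×10³)(7.8⁴)/(8·47.0³·24) = 14.317 N/mm
δ = F/k = 457 / 14.317 = 31.921 mm

31.9 mm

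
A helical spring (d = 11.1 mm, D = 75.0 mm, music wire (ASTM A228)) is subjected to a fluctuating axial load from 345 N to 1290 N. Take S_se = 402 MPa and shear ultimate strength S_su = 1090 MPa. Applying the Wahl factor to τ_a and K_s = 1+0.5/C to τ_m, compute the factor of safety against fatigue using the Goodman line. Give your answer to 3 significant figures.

C = D/d = 75.0/11.1 = 6.7568; K_W = (4C−1)/(4C−4)+0.615/C = 1.2213; K_s = 1+0.5/C = 1.0740
F_a = (F_max−F_min)/2 = 472.5 N; F_m = (F_max+F_min)/2 = 817.5 N
τ_a = K_W·8F_aD/(πd³) = 1.2213 × 65.983 = 80.586 MPa
τ_m = K_s·8F_mD/(πd³) = 1.0740 × 114.16 = 122.61 MPa
Goodman: 1/n_f = τ_a/S_se + τ_m/S_su = 80.586/402 + 122.61/1090 = 0.20046 + 0.11249 = 0.31295
n_f = 1/0.31295 = 3.195

3.20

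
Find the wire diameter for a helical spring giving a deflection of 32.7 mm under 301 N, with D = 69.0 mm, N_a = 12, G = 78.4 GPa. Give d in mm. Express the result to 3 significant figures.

Required rate k = F/δ = 301/32.7 = 9.2049 N/mm
d = (8D³N_a·k / G)^(1/4) = (8·69.0³·12·9.2049 / (78.4×10³))^0.25
  = (3702.7)^0.25 = 7.8006 mm

7.80 mm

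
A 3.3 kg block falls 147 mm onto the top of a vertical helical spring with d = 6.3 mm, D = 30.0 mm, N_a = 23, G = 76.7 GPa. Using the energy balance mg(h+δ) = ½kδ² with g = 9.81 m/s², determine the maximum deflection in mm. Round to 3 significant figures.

21.2 mm

k = Gd⁴/(8D³N_a) = (76.7×10³)(6.3⁴)/(8·30.0³·23) = 24.321 N/mm
W = mg = 3.3 × 9.81 = 32.373 N
½kδ² − Wδ − Wh = 0 → δ = (W + √(W² + 2kWh))/k
δ = (32.373 + √(1048 + 231476))/24.321 = (32.373 + 482.21)/24.321 = 21.158 mm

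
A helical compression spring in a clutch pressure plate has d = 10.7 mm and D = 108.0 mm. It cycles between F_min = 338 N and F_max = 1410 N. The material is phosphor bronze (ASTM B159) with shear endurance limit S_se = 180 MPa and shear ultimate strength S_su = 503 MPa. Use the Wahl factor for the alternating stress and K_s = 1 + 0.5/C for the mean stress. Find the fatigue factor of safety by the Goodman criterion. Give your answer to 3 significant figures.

0.852

C = D/d = 108.0/10.7 = 10.0935; K_W = (4C−1)/(4C−4)+0.615/C = 1.1434; K_s = 1+0.5/C = 1.0495
F_a = (F_max−F_min)/2 = 536 N; F_m = (F_max+F_min)/2 = 874 N
τ_a = K_W·8F_aD/(πd³) = 1.1434 × 120.33 = 137.59 MPa
τ_m = K_s·8F_mD/(πd³) = 1.0495 × 196.21 = 205.93 MPa
Goodman: 1/n_f = τ_a/S_se + τ_m/S_su = 137.59/180 + 205.93/503 = 0.76437 + 0.40941 = 1.1738
n_f = 1/1.1738 = 0.8519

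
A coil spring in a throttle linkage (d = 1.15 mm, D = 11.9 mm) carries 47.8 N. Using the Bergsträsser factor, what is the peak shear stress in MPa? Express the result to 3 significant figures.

Spring index C = D/d = 11.9/1.15 = 10.3478
K_B = (4C+2)/(4C−3) = 43.391/38.391 = 1.1302
τ₀ = 8FD/(πd³) = 8·47.8·11.9/(π·1.15³) = 4550.56/4.778 = 952.4 MPa
τ_max = K·τ₀ = 1.1302 × 952.4 = 1076.4 MPa

1080 MPa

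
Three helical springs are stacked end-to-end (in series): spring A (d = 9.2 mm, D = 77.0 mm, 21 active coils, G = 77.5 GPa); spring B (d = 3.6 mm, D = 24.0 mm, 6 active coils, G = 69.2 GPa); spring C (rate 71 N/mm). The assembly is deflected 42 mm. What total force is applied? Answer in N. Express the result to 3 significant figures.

k_A = Gd⁴/(8D³N_a) = (77.5×10³)(9.2⁴)/(8·77.0³·21) = 7.2389 N/mm
k_B = Gd⁴/(8D³N_a) = (69.2×10³)(3.6⁴)/(8·24.0³·6) = 17.516 N/mm
Series: 1/k_eq = 1/7.2389 + 1/17.516 + 1/71 = 0.20932; k_eq = 4.7774 N/mm
F = k_eq·δ = 4.7774·42 = 200.65 N

201 N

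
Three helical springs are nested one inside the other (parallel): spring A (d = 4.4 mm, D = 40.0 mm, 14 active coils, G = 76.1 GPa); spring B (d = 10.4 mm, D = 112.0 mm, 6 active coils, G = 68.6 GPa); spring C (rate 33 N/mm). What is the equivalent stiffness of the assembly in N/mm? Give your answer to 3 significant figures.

k_A = Gd⁴/(8D³N_a) = (76.1×10³)(4.4⁴)/(8·40.0³·14) = 3.9792 N/mm
k_B = Gd⁴/(8D³N_a) = (68.6×10³)(10.4⁴)/(8·112.0³·6) = 11.9 N/mm
Parallel: k_eq = 3.9792 + 11.9 + 33 = 48.88 N/mm

48.9 N/mm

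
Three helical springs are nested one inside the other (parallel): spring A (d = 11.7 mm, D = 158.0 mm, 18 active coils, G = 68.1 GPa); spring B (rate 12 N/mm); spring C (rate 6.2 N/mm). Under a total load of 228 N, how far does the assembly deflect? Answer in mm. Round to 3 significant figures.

k_A = Gd⁴/(8D³N_a) = (68.1×10³)(11.7⁴)/(8·158.0³·18) = 2.2468 N/mm
Parallel: k_eq = 2.2468 + 12 + 6.2 = 20.447 N/mm
δ = F/k_eq = 228/20.447 = 11.151 mm

11.2 mm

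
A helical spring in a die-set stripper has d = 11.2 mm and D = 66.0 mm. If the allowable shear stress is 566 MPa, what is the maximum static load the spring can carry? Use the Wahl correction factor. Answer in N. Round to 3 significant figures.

3760 N

C = D/d = 66.0/11.2 = 5.8929
K_W = (4C−1)/(4C−4) + 0.615/C = 22.571/19.571 + 0.1044 = 1.2576
τ_max = K·8FD/(πd³) → F_max = τ_allow·πd³/(8DK)
F_max = 566·π·11.2³/(8·66.0·1.2576) = 2.4982e+06/664.04 = 3762.1 N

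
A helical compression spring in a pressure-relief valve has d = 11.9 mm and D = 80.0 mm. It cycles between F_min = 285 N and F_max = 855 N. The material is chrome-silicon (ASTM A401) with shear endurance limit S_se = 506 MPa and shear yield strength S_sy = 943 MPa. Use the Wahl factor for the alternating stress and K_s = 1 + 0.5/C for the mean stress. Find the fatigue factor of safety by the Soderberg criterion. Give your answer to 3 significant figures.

6.18

C = D/d = 80.0/11.9 = 6.7227; K_W = (4C−1)/(4C−4)+0.615/C = 1.2225; K_s = 1+0.5/C = 1.0744
F_a = (F_max−F_min)/2 = 285 N; F_m = (F_max+F_min)/2 = 570 N
τ_a = K_W·8F_aD/(πd³) = 1.2225 × 34.454 = 42.121 MPa
τ_m = K_s·8F_mD/(πd³) = 1.0744 × 68.907 = 74.032 MPa
Soderberg: 1/n_f = τ_a/S_se + τ_m/S_sy = 42.121/506 + 74.032/943 = 0.08324 + 0.07851 = 0.16175
n_f = 1/0.16175 = 6.182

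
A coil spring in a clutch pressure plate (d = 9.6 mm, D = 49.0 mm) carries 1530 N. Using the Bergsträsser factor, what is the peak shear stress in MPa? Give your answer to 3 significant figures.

278 MPa

Spring index C = D/d = 49.0/9.6 = 5.1042
K_B = (4C+2)/(4C−3) = 22.417/17.417 = 1.2871
τ₀ = 8FD/(πd³) = 8·1530·49.0/(π·9.6³) = 599760/2779.5 = 215.78 MPa
τ_max = K·τ₀ = 1.2871 × 215.78 = 277.73 MPa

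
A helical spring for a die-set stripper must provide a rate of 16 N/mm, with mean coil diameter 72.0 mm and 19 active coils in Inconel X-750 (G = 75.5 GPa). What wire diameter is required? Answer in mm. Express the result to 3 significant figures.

10.5 mm

d = (8D³N_a·k / G)^(1/4) = (8·72.0³·19·16 / (75.5×10³))^0.25
  = (12023)^0.25 = 10.4714 mm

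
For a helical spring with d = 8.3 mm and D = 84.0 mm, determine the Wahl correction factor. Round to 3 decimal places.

C = D/d = 84.0/8.3 = 10.1205
K_W = (4C−1)/(4C−4) + 0.615/C = 39.482/36.482 + 0.0608 = 1.1430

1.143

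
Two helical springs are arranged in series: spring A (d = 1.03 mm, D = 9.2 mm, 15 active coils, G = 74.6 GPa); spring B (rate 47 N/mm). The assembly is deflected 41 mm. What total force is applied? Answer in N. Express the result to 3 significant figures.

36.1 N

k_A = Gd⁴/(8D³N_a) = (74.6×10³)(1.03⁴)/(8·9.2³·15) = 0.89855 N/mm
Series: 1/k_eq = 1/0.89855 + 1/47 = 1.1342; k_eq = 0.8817 N/mm
F = k_eq·δ = 0.8817·41 = 36.15 N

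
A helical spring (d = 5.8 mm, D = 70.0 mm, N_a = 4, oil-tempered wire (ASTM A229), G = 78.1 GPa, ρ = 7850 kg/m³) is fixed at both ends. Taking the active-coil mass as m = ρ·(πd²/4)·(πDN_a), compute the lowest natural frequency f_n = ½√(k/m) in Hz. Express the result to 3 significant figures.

k = Gd⁴/(8D³N_a) = (78.1×10³)(5.8⁴)/(8·70.0³·4) = 8.0523 N/mm = 8052.3 N/m
Wire length L = πDN_a = π·70.0·4 = 879.65 mm
m = ρ·(πd²/4)·L = 7850 × 26.421×10⁻⁶ m² × 0.87965 m = 0.18244 kg
f_n = ½√(k/m) = 0.5·√(8052.3/0.18244) = 0.5·√(44136) = 105.04 Hz

105 Hz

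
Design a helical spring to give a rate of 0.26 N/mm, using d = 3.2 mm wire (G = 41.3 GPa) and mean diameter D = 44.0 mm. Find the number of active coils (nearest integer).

N_a = Gd⁴/(8D³k) = (41.3×10³ × 3.2⁴)/(8 × 44.0³ × 0.26)
    = 4.33062e+06 / 177183 = 24.44 → 24 coils

24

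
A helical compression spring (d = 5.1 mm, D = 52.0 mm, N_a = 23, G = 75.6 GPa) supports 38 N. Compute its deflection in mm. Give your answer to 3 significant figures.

19.2 mm

k = Gd⁴/(8D³N_a) = (75.6×10³)(5.1⁴)/(8·52.0³·23) = 1.9769 N/mm
δ = F/k = 38 / 1.9769 = 19.222 mm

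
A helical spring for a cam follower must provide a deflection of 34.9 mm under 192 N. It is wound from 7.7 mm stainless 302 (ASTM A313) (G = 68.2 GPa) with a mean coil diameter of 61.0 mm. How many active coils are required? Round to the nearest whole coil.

24

Required rate k = F/δ = 192/34.9 = 5.5014 N/mm
N_a = Gd⁴/(8D³k) = (68.2×10³ × 7.7⁴)/(8 × 61.0³ × 5.5014)
    = 2.39744e+08 / 9.98977e+06 = 24 → 24 coils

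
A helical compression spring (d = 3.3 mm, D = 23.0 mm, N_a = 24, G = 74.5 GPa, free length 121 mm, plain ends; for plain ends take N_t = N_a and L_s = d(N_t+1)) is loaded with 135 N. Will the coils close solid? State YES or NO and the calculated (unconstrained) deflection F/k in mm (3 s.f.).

NO, δ = 35.7 mm

k = Gd⁴/(8D³N_a) = (74.5×10³)(3.3⁴)/(8·23.0³·24) = 3.7821 N/mm
N_t = 24; L_s = 3.3·25 = 82.5 mm; δ_solid = L₀ − L_s = 121 − 82.5 = 38.5 mm
δ = F/k = 135/3.7821 = 35.695 mm
δ < δ_solid → spring does not go solid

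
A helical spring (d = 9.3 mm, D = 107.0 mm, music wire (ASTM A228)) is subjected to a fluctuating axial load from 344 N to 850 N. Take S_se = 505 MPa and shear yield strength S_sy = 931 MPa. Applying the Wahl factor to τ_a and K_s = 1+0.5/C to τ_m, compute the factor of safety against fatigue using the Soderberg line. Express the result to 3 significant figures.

2.39

C = D/d = 107.0/9.3 = 11.5054; K_W = (4C−1)/(4C−4)+0.615/C = 1.1248; K_s = 1+0.5/C = 1.0435
F_a = (F_max−F_min)/2 = 253 N; F_m = (F_max+F_min)/2 = 597 N
τ_a = K_W·8F_aD/(πd³) = 1.1248 × 85.703 = 96.403 MPa
τ_m = K_s·8F_mD/(πd³) = 1.0435 × 202.23 = 211.02 MPa
Soderberg: 1/n_f = τ_a/S_se + τ_m/S_sy = 96.403/505 + 211.02/931 = 0.19090 + 0.22666 = 0.41756
n_f = 1/0.41756 = 2.395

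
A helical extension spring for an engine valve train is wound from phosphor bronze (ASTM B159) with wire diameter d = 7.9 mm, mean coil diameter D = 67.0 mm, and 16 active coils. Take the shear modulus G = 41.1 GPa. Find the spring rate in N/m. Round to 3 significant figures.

4160 N/m

k = Gd⁴/(8D³N_a) = (41.1×10³ × 7.9⁴) / (8 × 67.0³ × 16)
  = 1.60085e+08 / 3.84977e+07 = 4.1583 N/mm = 4158.3 N/m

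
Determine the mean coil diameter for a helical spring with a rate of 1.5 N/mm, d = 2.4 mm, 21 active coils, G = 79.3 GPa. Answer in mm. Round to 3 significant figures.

21.9 mm

D = (Gd⁴/(8N_a·k))^(1/3) = (79.3×10³·2.4⁴/(8·21·1.5))^(1/3)
  = (10440.4)^(1/3) = 21.8561 mm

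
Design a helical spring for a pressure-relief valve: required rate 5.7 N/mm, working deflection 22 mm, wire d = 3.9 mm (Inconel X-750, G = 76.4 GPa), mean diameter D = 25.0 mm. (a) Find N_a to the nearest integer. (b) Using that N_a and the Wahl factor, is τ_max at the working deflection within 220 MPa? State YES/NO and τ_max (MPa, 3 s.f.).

N_a = Gd⁴/(8D³k) = (76.4×10³)(3.9⁴)/(8·25.0³·5.7) = 24.81 → N_a = 25
Actual rate k = Gd⁴/(8D³·25) = 5.6559 N/mm
Working load F = kδ = 5.6559·22 = 124.43 N
C = 25.0/3.9 = 6.4103; K_W = (4C−1)/(4C−4)+0.615/C = 1.2346
τ_max = K_W·8FD/(πd³) = 1.2346·133.54 = 164.86 MPa
τ_max ≤ 220 MPa → acceptable

(a) 25 coils; (b) YES, τ_max = 165 MPa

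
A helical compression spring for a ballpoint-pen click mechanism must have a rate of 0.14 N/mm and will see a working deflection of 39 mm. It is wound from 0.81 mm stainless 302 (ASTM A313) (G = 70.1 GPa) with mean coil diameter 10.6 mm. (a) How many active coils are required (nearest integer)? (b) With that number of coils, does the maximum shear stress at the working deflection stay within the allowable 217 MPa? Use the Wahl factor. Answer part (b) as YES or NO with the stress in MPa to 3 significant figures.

N_a = Gd⁴/(8D³k) = (70.1×10³)(0.81⁴)/(8·10.6³·0.14) = 22.62 → N_a = 23
Actual rate k = Gd⁴/(8D³·23) = 0.1377 N/mm
Working load F = kδ = 0.1377·39 = 5.3702 N
C = 10.6/0.81 = 13.0864; K_W = (4C−1)/(4C−4)+0.615/C = 1.1090
τ_max = K_W·8FD/(πd³) = 1.1090·272.76 = 302.5 MPa
τ_max > 217 MPa → exceeds allowable

(a) 23 coils; (b) NO, τ_max = 303 MPa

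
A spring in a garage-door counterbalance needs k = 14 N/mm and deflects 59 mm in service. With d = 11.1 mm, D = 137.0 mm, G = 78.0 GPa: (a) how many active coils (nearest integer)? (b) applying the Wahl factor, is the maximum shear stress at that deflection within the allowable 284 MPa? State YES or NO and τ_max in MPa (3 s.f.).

N_a = Gd⁴/(8D³k) = (78.0×10³)(11.1⁴)/(8·137.0³·14) = 4.112 → N_a = 4
Actual rate k = Gd⁴/(8D³·4) = 14.39 N/mm
Working load F = kδ = 14.39·59 = 849.04 N
C = 137.0/11.1 = 12.3423; K_W = (4C−1)/(4C−4)+0.615/C = 1.1160
τ_max = K_W·8FD/(πd³) = 1.1160·216.58 = 241.69 MPa
τ_max ≤ 284 MPa → acceptable

(a) 4 coils; (b) YES, τ_max = 242 MPa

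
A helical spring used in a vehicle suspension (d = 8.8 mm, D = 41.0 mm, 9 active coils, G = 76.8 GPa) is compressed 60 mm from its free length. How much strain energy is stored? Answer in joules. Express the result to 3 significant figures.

k = Gd⁴/(8D³N_a) = (76.8×10³)(8.8⁴)/(8·41.0³·9) = 92.813 N/mm
U = ½kδ² = 0.5 × 92.813 × 60² = 1.6706e+05 N·mm = 167.06 J

167 J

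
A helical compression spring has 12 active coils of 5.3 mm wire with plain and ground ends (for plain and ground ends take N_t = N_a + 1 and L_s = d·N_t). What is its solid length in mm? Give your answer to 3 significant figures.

plain and ground ends: N_t = N_a + 1 = 12 + 1 = 13
L_s = d·N_t = 5.3 × 13 = 68.9 mm

68.9 mm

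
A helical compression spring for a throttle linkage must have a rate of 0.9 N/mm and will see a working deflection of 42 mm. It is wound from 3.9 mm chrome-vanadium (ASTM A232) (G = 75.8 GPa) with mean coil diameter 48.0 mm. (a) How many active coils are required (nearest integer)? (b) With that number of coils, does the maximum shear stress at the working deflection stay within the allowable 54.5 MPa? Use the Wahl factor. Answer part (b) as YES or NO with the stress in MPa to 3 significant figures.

N_a = Gd⁴/(8D³k) = (75.8×10³)(3.9⁴)/(8·48.0³·0.9) = 22.02 → N_a = 22
Actual rate k = Gd⁴/(8D³·22) = 0.90093 N/mm
Working load F = kδ = 0.90093·42 = 37.839 N
C = 48.0/3.9 = 12.3077; K_W = (4C−1)/(4C−4)+0.615/C = 1.1163
τ_max = K_W·8FD/(πd³) = 1.1163·77.97 = 87.038 MPa
τ_max > 54.5 MPa → exceeds allowable

(a) 22 coils; (b) NO, τ_max = 87.0 MPa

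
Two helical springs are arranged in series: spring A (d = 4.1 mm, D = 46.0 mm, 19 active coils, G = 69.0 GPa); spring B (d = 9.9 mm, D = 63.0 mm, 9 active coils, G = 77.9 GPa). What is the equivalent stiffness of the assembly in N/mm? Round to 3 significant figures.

k_A = Gd⁴/(8D³N_a) = (69.0×10³)(4.1⁴)/(8·46.0³·19) = 1.3179 N/mm
k_B = Gd⁴/(8D³N_a) = (77.9×10³)(9.9⁴)/(8·63.0³·9) = 41.565 N/mm
Series: 1/k_eq = 1/1.3179 + 1/41.565 = 0.78287; k_eq = 1.2774 N/mm

1.28 N/mm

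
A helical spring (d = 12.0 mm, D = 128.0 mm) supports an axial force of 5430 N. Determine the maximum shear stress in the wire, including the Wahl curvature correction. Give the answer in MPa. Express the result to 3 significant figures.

1160 MPa

Spring index C = D/d = 128.0/12.0 = 10.6667
K_W = (4C−1)/(4C−4) + 0.615/C = 41.667/38.667 + 0.0577 = 1.1352
τ₀ = 8FD/(πd³) = 8·5430·128.0/(π·12.0³) = 5.56032e+06/5428.7 = 1024.3 MPa
τ_max = K·τ₀ = 1.1352 × 1024.3 = 1162.8 MPa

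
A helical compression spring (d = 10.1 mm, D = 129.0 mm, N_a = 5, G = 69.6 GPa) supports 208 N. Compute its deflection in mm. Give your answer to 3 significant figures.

k = Gd⁴/(8D³N_a) = (69.6×10³)(10.1⁴)/(8·129.0³·5) = 8.4346 N/mm
δ = F/k = 208 / 8.4346 = 24.66 mm

24.7 mm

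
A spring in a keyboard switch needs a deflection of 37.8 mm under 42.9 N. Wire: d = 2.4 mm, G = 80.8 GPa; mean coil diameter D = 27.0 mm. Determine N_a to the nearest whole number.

Required rate k = F/δ = 42.9/37.8 = 1.1349 N/mm
N_a = Gd⁴/(8D³k) = (80.8×10³ × 2.4⁴)/(8 × 27.0³ × 1.1349)
    = 2.68075e+06 / 178709 = 15 → 15 coils

15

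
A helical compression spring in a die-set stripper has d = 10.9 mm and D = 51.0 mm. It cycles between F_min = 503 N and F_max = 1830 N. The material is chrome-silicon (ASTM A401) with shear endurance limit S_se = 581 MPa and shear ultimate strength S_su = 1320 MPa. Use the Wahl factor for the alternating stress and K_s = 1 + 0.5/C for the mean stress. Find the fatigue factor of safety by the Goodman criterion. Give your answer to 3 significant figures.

3.98

C = D/d = 51.0/10.9 = 4.6789; K_W = (4C−1)/(4C−4)+0.615/C = 1.3353; K_s = 1+0.5/C = 1.1069
F_a = (F_max−F_min)/2 = 663.5 N; F_m = (F_max+F_min)/2 = 1166.5 N
τ_a = K_W·8F_aD/(πd³) = 1.3353 × 66.538 = 88.849 MPa
τ_m = K_s·8F_mD/(πd³) = 1.1069 × 116.98 = 129.48 MPa
Goodman: 1/n_f = τ_a/S_se + τ_m/S_su = 88.849/581 + 129.48/1320 = 0.15292 + 0.09809 = 0.25102
n_f = 1/0.25102 = 3.984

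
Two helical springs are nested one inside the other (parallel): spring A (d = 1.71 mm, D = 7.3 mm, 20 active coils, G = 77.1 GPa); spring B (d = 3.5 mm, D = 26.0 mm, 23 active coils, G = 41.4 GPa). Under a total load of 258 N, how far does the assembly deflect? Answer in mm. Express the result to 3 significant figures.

k_A = Gd⁴/(8D³N_a) = (77.1×10³)(1.71⁴)/(8·7.3³·20) = 10.591 N/mm
k_B = Gd⁴/(8D³N_a) = (41.4×10³)(3.5⁴)/(8·26.0³·23) = 1.921 N/mm
Parallel: k_eq = 10.591 + 1.921 = 12.512 N/mm
δ = F/k_eq = 258/12.512 = 20.62 mm

20.6 mm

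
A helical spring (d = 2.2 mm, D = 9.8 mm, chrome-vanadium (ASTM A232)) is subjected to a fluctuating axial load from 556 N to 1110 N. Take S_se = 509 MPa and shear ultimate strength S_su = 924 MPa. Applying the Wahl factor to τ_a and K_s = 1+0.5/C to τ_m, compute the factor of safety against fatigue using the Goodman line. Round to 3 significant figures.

C = D/d = 9.8/2.2 = 4.4545; K_W = (4C−1)/(4C−4)+0.615/C = 1.3552; K_s = 1+0.5/C = 1.1122
F_a = (F_max−F_min)/2 = 277 N; F_m = (F_max+F_min)/2 = 833 N
τ_a = K_W·8F_aD/(πd³) = 1.3552 × 649.2 = 879.77 MPa
τ_m = K_s·8F_mD/(πd³) = 1.1122 × 1952.3 = 2171.4 MPa
Goodman: 1/n_f = τ_a/S_se + τ_m/S_su = 879.77/509 + 2171.4/924 = 1.72843 + 2.35002 = 4.0785
n_f = 1/4.0785 = 0.2452

0.245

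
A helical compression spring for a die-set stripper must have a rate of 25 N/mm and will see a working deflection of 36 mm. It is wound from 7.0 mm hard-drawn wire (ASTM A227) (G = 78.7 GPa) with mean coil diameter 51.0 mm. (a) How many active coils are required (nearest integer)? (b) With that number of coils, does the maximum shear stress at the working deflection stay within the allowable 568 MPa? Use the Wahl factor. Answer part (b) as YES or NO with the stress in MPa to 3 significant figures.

(a) 7 coils; (b) YES, τ_max = 417 MPa

N_a = Gd⁴/(8D³k) = (78.7×10³)(7.0⁴)/(8·51.0³·25) = 7.122 → N_a = 7
Actual rate k = Gd⁴/(8D³·7) = 25.437 N/mm
Working load F = kδ = 25.437·36 = 915.74 N
C = 51.0/7.0 = 7.2857; K_W = (4C−1)/(4C−4)+0.615/C = 1.2037
τ_max = K_W·8FD/(πd³) = 1.2037·346.73 = 417.37 MPa
τ_max ≤ 568 MPa → acceptable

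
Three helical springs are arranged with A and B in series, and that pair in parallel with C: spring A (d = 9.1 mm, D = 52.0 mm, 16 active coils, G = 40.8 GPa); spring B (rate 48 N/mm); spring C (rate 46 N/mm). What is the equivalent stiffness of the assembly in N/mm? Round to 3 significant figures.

k_A = Gd⁴/(8D³N_a) = (40.8×10³)(9.1⁴)/(8·52.0³·16) = 15.546 N/mm
Springs A,B series: k_AB = 1/(1/15.546+1/48) = 11.743 N/mm; parallel with C: k_eq = 11.743+46 = 57.743 N/mm

57.7 N/mm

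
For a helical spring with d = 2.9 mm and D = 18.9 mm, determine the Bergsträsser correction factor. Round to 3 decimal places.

1.217

C = D/d = 18.9/2.9 = 6.5172
K_B = (4C+2)/(4C−3) = 28.069/23.069 = 1.2167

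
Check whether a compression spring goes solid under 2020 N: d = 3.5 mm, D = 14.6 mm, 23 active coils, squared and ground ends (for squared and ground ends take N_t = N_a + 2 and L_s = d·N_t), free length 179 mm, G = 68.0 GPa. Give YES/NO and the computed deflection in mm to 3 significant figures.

k = Gd⁴/(8D³N_a) = (68.0×10³)(3.5⁴)/(8·14.6³·23) = 17.82 N/mm
N_t = 25; L_s = 3.5·25 = 87.5 mm; δ_solid = L₀ − L_s = 179 − 87.5 = 91.5 mm
δ = F/k = 2020/17.82 = 113.36 mm
δ ≥ δ_solid → spring goes solid

YES, δ = 113 mm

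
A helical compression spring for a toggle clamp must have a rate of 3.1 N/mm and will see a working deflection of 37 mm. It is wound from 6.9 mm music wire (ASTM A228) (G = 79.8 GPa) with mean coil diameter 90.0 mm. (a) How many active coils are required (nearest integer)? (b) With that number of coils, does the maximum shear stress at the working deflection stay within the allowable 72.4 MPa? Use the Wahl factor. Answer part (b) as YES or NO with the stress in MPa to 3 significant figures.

(a) 10 coils; (b) NO, τ_max = 88.8 MPa

N_a = Gd⁴/(8D³k) = (79.8×10³)(6.9⁴)/(8·90.0³·3.1) = 10.01 → N_a = 10
Actual rate k = Gd⁴/(8D³·10) = 3.1016 N/mm
Working load F = kδ = 3.1016·37 = 114.76 N
C = 90.0/6.9 = 13.0435; K_W = (4C−1)/(4C−4)+0.615/C = 1.1094
τ_max = K_W·8FD/(πd³) = 1.1094·80.061 = 88.821 MPa
τ_max > 72.4 MPa → exceeds allowable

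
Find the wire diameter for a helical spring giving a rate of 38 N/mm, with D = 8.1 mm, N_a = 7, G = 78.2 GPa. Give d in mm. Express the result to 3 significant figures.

d = (8D³N_a·k / G)^(1/4) = (8·8.1³·7·38 / (78.2×10³))^0.25
  = (14.462)^0.25 = 1.9501 mm

1.95 mm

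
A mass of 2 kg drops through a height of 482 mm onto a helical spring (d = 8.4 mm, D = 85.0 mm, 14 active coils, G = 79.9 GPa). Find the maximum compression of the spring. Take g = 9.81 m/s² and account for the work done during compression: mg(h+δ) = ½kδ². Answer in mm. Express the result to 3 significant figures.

k = Gd⁴/(8D³N_a) = (79.9×10³)(8.4⁴)/(8·85.0³·14) = 5.7835 N/mm
W = mg = 2 × 9.81 = 19.62 N
½kδ² − Wδ − Wh = 0 → δ = (W + √(W² + 2kWh))/k
δ = (19.62 + √(384.94 + 109387))/5.7835 = (19.62 + 331.32)/5.7835 = 60.679 mm

60.7 mm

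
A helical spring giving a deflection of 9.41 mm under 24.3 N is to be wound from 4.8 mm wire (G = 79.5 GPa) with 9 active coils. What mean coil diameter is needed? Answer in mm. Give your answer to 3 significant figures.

61.0 mm

Required rate k = F/δ = 24.3/9.41 = 2.5824 N/mm
D = (Gd⁴/(8N_a·k))^(1/3) = (79.5×10³·4.8⁴/(8·9·2.5824))^(1/3)
  = (226978)^(1/3) = 60.9997 mm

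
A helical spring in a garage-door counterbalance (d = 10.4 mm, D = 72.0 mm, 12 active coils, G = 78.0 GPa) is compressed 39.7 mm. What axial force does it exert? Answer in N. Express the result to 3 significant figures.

k = Gd⁴/(8D³N_a) = (78.0×10³)(10.4⁴)/(8·72.0³·12) = 25.466 N/mm
F = k·δ = 25.466 × 39.7 = 1011 N

1010 N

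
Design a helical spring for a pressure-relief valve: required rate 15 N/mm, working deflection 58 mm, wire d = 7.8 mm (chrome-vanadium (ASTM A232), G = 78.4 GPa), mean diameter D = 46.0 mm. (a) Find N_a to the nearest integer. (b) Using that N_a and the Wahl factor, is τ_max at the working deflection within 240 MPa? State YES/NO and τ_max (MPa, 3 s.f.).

N_a = Gd⁴/(8D³k) = (78.4×10³)(7.8⁴)/(8·46.0³·15) = 24.85 → N_a = 25
Actual rate k = Gd⁴/(8D³·25) = 14.907 N/mm
Working load F = kδ = 14.907·58 = 864.61 N
C = 46.0/7.8 = 5.8974; K_W = (4C−1)/(4C−4)+0.615/C = 1.2574
τ_max = K_W·8FD/(πd³) = 1.2574·213.42 = 268.36 MPa
τ_max > 240 MPa → exceeds allowable

(a) 25 coils; (b) NO, τ_max = 268 MPa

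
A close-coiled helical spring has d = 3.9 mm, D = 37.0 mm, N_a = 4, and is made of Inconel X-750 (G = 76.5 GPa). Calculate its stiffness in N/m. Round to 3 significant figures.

10900 N/m

k = Gd⁴/(8D³N_a) = (76.5×10³ × 3.9⁴) / (8 × 37.0³ × 4)
  = 1.76978e+07 / 1.6209e+06 = 10.919 N/mm = 10919 N/m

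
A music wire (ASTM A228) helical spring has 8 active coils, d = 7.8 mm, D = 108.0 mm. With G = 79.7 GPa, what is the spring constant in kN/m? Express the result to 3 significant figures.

k = Gd⁴/(8D³N_a) = (79.7×10³ × 7.8⁴) / (8 × 108.0³ × 8)
  = 2.9501e+08 / 8.06216e+07 = 3.6592 N/mm

3.66 kN/m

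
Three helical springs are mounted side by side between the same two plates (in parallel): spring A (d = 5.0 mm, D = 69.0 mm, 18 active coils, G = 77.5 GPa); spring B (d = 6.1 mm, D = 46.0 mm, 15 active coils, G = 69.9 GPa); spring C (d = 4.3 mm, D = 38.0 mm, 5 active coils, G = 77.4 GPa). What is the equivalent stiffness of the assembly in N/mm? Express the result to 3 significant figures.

k_A = Gd⁴/(8D³N_a) = (77.5×10³)(5.0⁴)/(8·69.0³·18) = 1.0239 N/mm
k_B = Gd⁴/(8D³N_a) = (69.9×10³)(6.1⁴)/(8·46.0³·15) = 8.2859 N/mm
k_C = Gd⁴/(8D³N_a) = (77.4×10³)(4.3⁴)/(8·38.0³·5) = 12.056 N/mm
Parallel: k_eq = 1.0239 + 8.2859 + 12.056 = 21.366 N/mm

21.4 N/mm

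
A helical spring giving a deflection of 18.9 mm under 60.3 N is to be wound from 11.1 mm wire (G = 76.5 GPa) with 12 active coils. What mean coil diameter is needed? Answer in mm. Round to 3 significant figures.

Required rate k = F/δ = 60.3/18.9 = 3.1905 N/mm
D = (Gd⁴/(8N_a·k))^(1/3) = (76.5×10³·11.1⁴/(8·12·3.1905))^(1/3)
  = (3.79164e+06)^(1/3) = 155.9345 mm

156 mm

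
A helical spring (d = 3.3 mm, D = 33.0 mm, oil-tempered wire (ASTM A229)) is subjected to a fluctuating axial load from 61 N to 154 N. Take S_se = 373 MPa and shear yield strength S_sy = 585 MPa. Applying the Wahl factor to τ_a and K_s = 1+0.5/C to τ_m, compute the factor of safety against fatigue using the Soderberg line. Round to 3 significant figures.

C = D/d = 33.0/3.3 = 10.0000; K_W = (4C−1)/(4C−4)+0.615/C = 1.1448; K_s = 1+0.5/C = 1.0500
F_a = (F_max−F_min)/2 = 46.5 N; F_m = (F_max+F_min)/2 = 107.5 N
τ_a = K_W·8F_aD/(πd³) = 1.1448 × 108.73 = 124.48 MPa
τ_m = K_s·8F_mD/(πd³) = 1.0500 × 251.37 = 263.94 MPa
Soderberg: 1/n_f = τ_a/S_se + τ_m/S_sy = 124.48/373 + 263.94/585 = 0.33373 + 0.45118 = 0.78492
n_f = 1/0.78492 = 1.274

1.27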